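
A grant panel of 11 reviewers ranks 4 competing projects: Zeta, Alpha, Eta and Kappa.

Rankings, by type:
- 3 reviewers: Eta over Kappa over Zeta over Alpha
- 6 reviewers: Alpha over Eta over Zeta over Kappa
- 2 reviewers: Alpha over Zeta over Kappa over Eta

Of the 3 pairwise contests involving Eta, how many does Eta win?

2

Eta against each rival (11 reviewers):
Eta vs Zeta: 9 to 2, Eta.
Eta vs Alpha: 3 for Eta, 8 for Alpha — Alpha by 8–3.
Eta vs Kappa: 9 to 2, Eta.
Eta beats Zeta, Kappa; loses to Alpha — 2 pairwise wins.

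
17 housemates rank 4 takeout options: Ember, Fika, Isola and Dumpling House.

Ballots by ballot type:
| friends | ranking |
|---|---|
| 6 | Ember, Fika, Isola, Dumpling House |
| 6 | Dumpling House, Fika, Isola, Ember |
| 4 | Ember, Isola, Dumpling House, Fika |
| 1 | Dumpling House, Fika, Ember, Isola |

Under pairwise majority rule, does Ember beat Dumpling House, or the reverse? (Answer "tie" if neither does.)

Ballots ranking Ember above Dumpling House: 6 + 4 = 10.
Ballots ranking Dumpling House above Ember: 17 − 10 = 7.
Ember wins the head-to-head 10–7.

Ember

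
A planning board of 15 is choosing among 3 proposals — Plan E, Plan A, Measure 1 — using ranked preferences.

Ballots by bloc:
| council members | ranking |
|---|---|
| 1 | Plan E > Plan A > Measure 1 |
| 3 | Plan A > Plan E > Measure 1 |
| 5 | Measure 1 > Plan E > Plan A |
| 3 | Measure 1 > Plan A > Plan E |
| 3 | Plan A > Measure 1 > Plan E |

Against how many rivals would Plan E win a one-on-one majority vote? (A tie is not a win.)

0

Plan E against each rival (15 council members):
Plan E vs Plan A: 6 to 9, Plan A.
Plan E vs Measure 1: 4 to 11, Measure 1.
Plan E beats no one; loses to Plan A, Measure 1 — 0 pairwise wins.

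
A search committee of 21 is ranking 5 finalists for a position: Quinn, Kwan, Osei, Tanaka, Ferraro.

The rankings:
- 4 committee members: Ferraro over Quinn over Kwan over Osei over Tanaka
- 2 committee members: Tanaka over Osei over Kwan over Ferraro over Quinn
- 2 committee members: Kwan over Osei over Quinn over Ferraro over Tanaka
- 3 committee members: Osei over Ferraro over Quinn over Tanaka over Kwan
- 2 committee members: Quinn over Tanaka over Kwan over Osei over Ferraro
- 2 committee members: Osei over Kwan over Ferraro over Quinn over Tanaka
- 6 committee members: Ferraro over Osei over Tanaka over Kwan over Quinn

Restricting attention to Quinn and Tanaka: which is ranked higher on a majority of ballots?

Ballots ranking Quinn above Tanaka: 4 + 2 + 3 + 2 + 2 = 13.
Ballots ranking Tanaka above Quinn: 21 − 13 = 8.
Quinn wins the head-to-head 13–8.

Quinn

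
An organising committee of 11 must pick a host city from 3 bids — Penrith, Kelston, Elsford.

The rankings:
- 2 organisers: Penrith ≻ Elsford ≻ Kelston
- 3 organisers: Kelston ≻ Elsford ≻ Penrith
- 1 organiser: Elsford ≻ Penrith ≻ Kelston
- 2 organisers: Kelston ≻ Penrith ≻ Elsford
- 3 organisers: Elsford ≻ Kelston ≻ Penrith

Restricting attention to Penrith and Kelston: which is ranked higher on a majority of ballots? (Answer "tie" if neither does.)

Ballots ranking Penrith above Kelston: 2 + 1 = 3.
Ballots ranking Kelston above Penrith: 11 − 3 = 8.
Kelston wins the head-to-head 8–3.

Kelston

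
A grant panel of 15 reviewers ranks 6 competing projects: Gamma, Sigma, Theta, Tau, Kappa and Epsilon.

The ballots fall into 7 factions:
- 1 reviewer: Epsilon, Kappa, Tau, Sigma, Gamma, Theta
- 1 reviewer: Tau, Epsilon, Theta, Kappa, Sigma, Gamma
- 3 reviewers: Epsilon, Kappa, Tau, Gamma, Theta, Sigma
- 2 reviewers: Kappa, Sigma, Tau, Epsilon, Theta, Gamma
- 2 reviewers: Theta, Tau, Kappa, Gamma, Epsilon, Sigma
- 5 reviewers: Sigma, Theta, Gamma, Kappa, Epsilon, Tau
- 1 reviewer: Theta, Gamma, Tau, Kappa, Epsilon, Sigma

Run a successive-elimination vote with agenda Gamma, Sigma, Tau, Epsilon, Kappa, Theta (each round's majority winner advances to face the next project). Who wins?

Round 1: Gamma vs Sigma — 6–9, Sigma advances.
Round 2: Sigma vs Tau — 7–8, Tau advances.
Round 3: Tau vs Epsilon — 6–9, Epsilon advances.
Round 4: Epsilon vs Kappa — 5–10, Kappa advances.
Round 5: Kappa vs Theta — 6–9, Theta advances.
Theta survives the agenda.

Theta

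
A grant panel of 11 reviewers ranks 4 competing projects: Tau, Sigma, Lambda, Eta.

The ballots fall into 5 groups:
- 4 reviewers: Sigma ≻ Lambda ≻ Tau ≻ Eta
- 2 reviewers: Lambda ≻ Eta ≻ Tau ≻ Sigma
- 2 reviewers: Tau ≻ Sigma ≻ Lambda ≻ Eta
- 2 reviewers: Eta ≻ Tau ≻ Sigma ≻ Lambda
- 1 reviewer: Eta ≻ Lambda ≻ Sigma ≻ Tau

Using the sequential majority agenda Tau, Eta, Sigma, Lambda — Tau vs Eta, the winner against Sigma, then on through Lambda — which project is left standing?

Round 1: Tau vs Eta — 6–5, Tau advances.
Round 2: Tau vs Sigma — 6–5, Tau advances.
Round 3: Tau vs Lambda — 4–7, Lambda advances.
The agenda winner is Lambda.

Lambda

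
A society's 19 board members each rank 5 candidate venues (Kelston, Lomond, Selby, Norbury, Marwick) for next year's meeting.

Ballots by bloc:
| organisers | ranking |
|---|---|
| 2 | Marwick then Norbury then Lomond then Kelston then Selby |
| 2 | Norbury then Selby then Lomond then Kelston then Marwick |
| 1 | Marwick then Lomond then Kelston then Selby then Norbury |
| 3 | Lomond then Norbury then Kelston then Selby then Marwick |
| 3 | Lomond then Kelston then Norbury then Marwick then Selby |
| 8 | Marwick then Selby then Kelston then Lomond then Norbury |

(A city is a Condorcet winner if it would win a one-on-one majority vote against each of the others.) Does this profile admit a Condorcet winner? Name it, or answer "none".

Pairwise majorities:
Kelston–Lomond: Lomond 11–8.
Kelston–Selby: Selby 10–9.
Kelston–Norbury: Kelston 12–7.
Kelston vs Marwick: Marwick wins 11–8.
Lomond vs Selby: Selby wins 10–9.
Lomond vs Norbury: Lomond wins 15–4.
Lomond vs Marwick: Marwick wins 11–8.
Selby–Norbury: Norbury 10–9.
Selby vs Marwick: Marwick wins 14–5.
Norbury vs Marwick: Marwick wins 11–8.
Only Marwick has no losses; Marwick is the Condorcet winner.

Marwick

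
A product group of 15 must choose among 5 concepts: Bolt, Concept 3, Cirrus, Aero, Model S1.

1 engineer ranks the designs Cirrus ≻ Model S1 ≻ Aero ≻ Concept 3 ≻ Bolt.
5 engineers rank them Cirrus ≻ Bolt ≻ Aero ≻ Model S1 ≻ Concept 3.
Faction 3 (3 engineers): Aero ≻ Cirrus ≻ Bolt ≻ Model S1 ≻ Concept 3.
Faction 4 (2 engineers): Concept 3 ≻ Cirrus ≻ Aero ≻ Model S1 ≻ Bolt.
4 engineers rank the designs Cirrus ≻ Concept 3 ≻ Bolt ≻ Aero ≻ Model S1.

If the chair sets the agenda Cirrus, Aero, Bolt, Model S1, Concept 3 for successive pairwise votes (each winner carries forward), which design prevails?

Round 1: Cirrus vs Aero — 12–3, Cirrus advances.
Round 2: Cirrus vs Bolt — 15–0, Cirrus advances.
Round 3: Cirrus vs Model S1 — 15–0, Cirrus advances.
Round 4: Cirrus vs Concept 3 — 13–2, Cirrus advances.
Cirrus survives the agenda.

Cirrus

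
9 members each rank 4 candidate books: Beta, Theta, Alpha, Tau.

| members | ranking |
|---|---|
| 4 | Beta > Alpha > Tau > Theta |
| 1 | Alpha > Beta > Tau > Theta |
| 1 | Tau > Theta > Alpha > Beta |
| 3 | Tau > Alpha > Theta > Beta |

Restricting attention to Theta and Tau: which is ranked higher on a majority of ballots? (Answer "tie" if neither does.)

Tau

No ballot ranks Theta above Tau: 0.
Ballots ranking Tau above Theta: 9 − 0 = 9.
Tau wins the head-to-head 9–0.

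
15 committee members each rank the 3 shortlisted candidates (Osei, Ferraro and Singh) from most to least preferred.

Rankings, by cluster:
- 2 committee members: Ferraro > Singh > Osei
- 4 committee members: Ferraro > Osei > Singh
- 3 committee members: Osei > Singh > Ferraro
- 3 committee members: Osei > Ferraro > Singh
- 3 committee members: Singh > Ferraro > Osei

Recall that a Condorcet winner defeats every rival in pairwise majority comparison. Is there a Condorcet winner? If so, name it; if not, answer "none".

Ferraro

Check each pair by majority over 15 ballots:
Osei–Ferraro: Ferraro 9–6.
Osei–Singh: Osei 10–5.
Ferraro–Singh: Ferraro 9–6.
Ferraro wins every pairwise contest, so Ferraro is the Condorcet winner.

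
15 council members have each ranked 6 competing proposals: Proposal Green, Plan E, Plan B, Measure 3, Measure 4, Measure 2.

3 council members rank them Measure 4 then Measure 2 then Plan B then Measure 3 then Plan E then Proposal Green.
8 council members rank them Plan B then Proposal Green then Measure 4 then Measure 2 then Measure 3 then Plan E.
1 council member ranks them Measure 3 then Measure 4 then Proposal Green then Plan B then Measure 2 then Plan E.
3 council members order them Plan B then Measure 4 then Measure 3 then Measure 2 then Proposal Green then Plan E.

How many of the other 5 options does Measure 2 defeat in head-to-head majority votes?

Measure 2 against each rival (15 council members):
Measure 2 vs Proposal Green: Measure 2 is ranked higher on 3+3 = 6 ballots, Proposal Green on 9. Proposal Green wins 9–6.
Measure 2–Plan E: Measure 2 15–0.
Measure 2 vs Plan B: Measure 2 preferred on 3 ballots; Plan B wins 12–3.
Measure 2 vs Measure 3: Measure 2 is ranked higher on 3+8 = 11 ballots, Measure 3 on 4. Measure 2 wins 11–4.
Measure 2 vs Measure 4: 0 for Measure 2, 15 for Measure 4 — Measure 4 by 15–0.
Measure 2 beats Plan E, Measure 3; loses to Proposal Green, Plan B, Measure 4 — 2 pairwise wins.

2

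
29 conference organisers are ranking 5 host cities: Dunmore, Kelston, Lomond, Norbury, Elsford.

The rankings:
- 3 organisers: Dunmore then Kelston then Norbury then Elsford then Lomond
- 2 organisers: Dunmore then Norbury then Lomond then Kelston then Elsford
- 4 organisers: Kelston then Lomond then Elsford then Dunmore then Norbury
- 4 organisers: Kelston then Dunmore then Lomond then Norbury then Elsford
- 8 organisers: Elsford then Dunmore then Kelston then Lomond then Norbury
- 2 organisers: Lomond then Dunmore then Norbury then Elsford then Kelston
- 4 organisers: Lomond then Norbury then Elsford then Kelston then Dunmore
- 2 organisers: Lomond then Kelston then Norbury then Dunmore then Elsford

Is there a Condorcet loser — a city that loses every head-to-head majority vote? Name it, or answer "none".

Head-to-head results (29 organisers):
Dunmore vs Kelston: Dunmore wins 15–14.
Dunmore vs Lomond: Dunmore wins 17–12.
Dunmore vs Norbury: Dunmore, 23–6.
Dunmore vs Elsford: Elsford wins 16–13.
Kelston–Lomond: Kelston 19–10.
Kelston vs Norbury: Kelston is ranked higher on 3+4+4+8+2 = 21 ballots, Norbury on 8. Kelston wins 21–8.
Kelston vs Elsford: Kelston, 15–14.
Lomond vs Norbury: 4+4+8+2+4+2 = 24 for Lomond, 5 for Norbury — Lomond by 24–5.
Lomond vs Elsford: 2+4+4+2+4+2 = 18 for Lomond, 11 for Elsford — Lomond by 18–11.
Norbury vs Elsford: Norbury, 17–12.
Each city has at least one pairwise win (Dunmore beats Kelston; Kelston beats Lomond; Lomond beats Norbury; Norbury beats Elsford; Elsford beats Dunmore) — no Condorcet loser.

none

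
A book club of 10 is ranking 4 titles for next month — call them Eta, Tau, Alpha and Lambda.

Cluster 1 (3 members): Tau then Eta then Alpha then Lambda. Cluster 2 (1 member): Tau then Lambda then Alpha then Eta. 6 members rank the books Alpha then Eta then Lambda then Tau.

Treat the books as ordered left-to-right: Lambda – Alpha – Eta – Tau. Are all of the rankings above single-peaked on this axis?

Axis positions: Lambda=1, Alpha=2, Eta=3, Tau=4.
Cluster 1 (peak Tau at position 4): ranking walks positions 4-3-2-1, expanding outward from the peak — single-peaked.
Cluster 2: ranking walks positions 4-1-2-3; Lambda is ranked above Eta even though Eta lies between Lambda and the peak Tau on the axis — preferences dip and rise again. Not single-peaked.
Cluster 3 (peak Alpha at position 2): ranking walks positions 2-3-1-4, expanding outward from the peak — single-peaked.
Cluster 2 violates single-peakedness, so the profile is not single-peaked on this axis.

no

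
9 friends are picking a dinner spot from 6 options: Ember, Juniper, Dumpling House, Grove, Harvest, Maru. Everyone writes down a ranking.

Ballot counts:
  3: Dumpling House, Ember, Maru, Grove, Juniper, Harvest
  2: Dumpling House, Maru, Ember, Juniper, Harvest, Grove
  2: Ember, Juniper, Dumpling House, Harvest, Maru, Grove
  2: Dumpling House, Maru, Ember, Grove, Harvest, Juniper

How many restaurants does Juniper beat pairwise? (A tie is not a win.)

1

Juniper against each rival (9 friends):
Juniper vs Ember: 0 for Juniper, 9 for Ember — Ember by 9–0.
Juniper vs Dumpling House: Juniper is ranked higher on 2 ballots, Dumpling House on 7. Dumpling House wins 7–2.
Juniper vs Grove: Grove wins 5–4.
Juniper vs Harvest: Juniper wins 7–2.
Juniper vs Maru: Maru, 7–2.
Juniper beats Harvest; loses to Ember, Dumpling House, Grove, Maru — 1 pairwise win.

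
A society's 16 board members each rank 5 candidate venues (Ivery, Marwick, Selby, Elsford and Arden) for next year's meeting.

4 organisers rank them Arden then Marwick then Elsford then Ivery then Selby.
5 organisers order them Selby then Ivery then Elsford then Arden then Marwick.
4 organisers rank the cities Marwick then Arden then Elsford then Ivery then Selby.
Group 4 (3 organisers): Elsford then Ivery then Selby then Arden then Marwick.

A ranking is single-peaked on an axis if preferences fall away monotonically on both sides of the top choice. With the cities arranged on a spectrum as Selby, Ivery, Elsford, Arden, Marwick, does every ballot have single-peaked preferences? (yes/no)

yes

Axis positions: Selby=1, Ivery=2, Elsford=3, Arden=4, Marwick=5.
Group 1 (peak Arden at position 4): ranking walks positions 4-5-3-2-1, expanding outward from the peak — single-peaked.
Group 2 (peak Selby at position 1): ranking walks positions 1-2-3-4-5, expanding outward from the peak — single-peaked.
Group 3 (peak Marwick at position 5): ranking walks positions 5-4-3-2-1, expanding outward from the peak — single-peaked.
Group 4 (peak Elsford at position 3): ranking walks positions 3-2-1-4-5, expanding outward from the peak — single-peaked.
Every ranking is single-peaked on this axis.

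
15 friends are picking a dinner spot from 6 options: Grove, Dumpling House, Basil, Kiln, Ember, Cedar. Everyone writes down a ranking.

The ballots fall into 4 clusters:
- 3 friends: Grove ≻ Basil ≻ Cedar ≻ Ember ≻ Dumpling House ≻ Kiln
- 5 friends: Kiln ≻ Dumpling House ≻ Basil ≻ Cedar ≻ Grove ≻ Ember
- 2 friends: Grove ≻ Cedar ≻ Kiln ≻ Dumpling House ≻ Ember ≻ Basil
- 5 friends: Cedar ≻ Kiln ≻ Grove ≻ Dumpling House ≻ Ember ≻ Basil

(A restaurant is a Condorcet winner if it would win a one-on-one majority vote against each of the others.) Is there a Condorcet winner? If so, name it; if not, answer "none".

none

Pairwise majorities:
Grove vs Dumpling House: Grove preferred on 3+2+5 = 10 ballots; Grove wins 10–5.
Grove vs Basil: 10 to 5, Grove.
Grove vs Kiln: Grove preferred on 3+2 = 5 ballots; Kiln wins 10–5.
Grove vs Ember: Grove is ranked higher on 3+5+2+5 = 15 ballots, Ember on 0. Grove wins 15–0.
Grove vs Cedar: Grove preferred on 3+2 = 5 ballots; Cedar wins 10–5.
Dumpling House vs Basil: 5+2+5 = 12 for Dumpling House, 3 for Basil — Dumpling House by 12–3.
Dumpling House vs Kiln: Dumpling House preferred on 3 ballots; Kiln wins 12–3.
Dumpling House vs Ember: 12 to 3, Dumpling House.
Dumpling House vs Cedar: Dumpling House is ranked higher on 5 ballots, Cedar on 10. Cedar wins 10–5.
Basil vs Kiln: Basil is ranked higher on 3 ballots, Kiln on 12. Kiln wins 12–3.
Basil vs Ember: Basil is ranked higher on 3+5 = 8 ballots, Ember on 7. Basil wins 8–7.
Basil vs Cedar: 3+5 = 8 for Basil, 7 for Cedar — Basil by 8–7.
Kiln vs Ember: 12 to 3, Kiln.
Kiln vs Cedar: Kiln preferred on 5 ballots; Cedar wins 10–5.
Ember vs Cedar: 0 to 15, Cedar.
Each restaurant drops at least one matchup (Grove loses to Kiln; Dumpling House loses to Grove; Basil loses to Grove; Kiln loses to Cedar; Ember loses to Grove; Cedar loses to Basil); the cycle Grove beats Basil beats Cedar beats Grove rules out a Condorcet winner.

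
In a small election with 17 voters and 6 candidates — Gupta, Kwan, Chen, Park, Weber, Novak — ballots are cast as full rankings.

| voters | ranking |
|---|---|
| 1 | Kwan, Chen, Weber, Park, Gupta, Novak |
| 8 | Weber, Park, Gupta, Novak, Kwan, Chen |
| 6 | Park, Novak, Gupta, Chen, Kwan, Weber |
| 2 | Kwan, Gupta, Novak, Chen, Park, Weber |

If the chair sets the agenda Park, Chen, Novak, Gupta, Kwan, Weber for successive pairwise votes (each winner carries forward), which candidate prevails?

Weber

Round 1: Park vs Chen — 14–3, Park advances.
Round 2: Park vs Novak — 15–2, Park advances.
Round 3: Park vs Gupta — 15–2, Park advances.
Round 4: Park vs Kwan — 14–3, Park advances.
Round 5: Park vs Weber — 8–9, Weber advances.
Weber survives the agenda.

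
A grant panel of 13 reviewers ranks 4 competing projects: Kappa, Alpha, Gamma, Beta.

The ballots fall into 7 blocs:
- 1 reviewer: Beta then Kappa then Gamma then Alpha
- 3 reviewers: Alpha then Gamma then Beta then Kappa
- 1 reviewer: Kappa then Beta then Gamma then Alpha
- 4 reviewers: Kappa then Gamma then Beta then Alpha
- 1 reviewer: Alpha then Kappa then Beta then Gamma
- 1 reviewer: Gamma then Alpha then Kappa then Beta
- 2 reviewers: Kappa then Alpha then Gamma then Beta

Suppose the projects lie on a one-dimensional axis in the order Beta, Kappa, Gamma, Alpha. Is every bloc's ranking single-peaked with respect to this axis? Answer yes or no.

no

Axis positions: Beta=1, Kappa=2, Gamma=3, Alpha=4.
Bloc 1 (peak Beta at position 1): ranking walks positions 1-2-3-4, expanding outward from the peak — single-peaked.
Bloc 2: ranking walks positions 4-3-1-2; Beta is ranked above Kappa even though Kappa lies between Beta and the peak Alpha on the axis — preferences dip and rise again. Not single-peaked.
Bloc 3 (peak Kappa at position 2): ranking walks positions 2-1-3-4, expanding outward from the peak — single-peaked.
Bloc 4 (peak Kappa at position 2): ranking walks positions 2-3-1-4, expanding outward from the peak — single-peaked.
Bloc 5: ranking walks positions 4-2-1-3; Kappa is ranked above Gamma even though Gamma lies between Kappa and the peak Alpha on the axis — preferences dip and rise again. Not single-peaked.
Bloc 6 (peak Gamma at position 3): ranking walks positions 3-4-2-1, expanding outward from the peak — single-peaked.
Bloc 7: ranking walks positions 2-4-3-1; Alpha is ranked above Gamma even though Gamma lies between Alpha and the peak Kappa on the axis — preferences dip and rise again. Not single-peaked.
Bloc 2 violates single-peakedness, so the profile is not single-peaked on this axis.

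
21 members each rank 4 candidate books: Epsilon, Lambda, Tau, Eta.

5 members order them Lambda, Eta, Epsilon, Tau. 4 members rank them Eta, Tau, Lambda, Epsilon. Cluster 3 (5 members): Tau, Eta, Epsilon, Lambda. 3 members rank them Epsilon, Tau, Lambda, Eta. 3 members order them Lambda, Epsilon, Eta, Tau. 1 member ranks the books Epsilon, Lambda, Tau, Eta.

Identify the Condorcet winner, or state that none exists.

none

Pairwise majorities:
Epsilon vs Lambda: Epsilon is ranked higher on 5+3+1 = 9 ballots, Lambda on 12. Lambda wins 12–9.
Epsilon vs Tau: 5+3+3+1 = 12 for Epsilon, 9 for Tau — Epsilon by 12–9.
Epsilon vs Eta: 7 to 14, Eta.
Lambda vs Tau: 9 to 12, Tau.
Lambda vs Eta: Lambda wins 12–9.
Tau vs Eta: Eta, 12–9.
Every book loses at least once (Epsilon loses to Lambda; Lambda loses to Tau; Tau loses to Epsilon; Eta loses to Lambda). The majority relation contains the cycle Epsilon → Tau → Lambda → Epsilon, so there is no Condorcet winner.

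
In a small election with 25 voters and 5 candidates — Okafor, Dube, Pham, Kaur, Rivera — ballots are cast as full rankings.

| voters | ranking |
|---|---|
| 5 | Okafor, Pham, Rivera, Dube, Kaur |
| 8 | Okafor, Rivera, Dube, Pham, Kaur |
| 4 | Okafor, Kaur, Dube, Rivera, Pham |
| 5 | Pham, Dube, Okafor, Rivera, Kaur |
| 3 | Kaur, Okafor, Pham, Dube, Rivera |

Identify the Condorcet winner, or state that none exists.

Okafor

Pairwise majorities:
Okafor vs Dube: Okafor wins 20–5.
Okafor vs Pham: Okafor wins 20–5.
Okafor–Kaur: Okafor 22–3.
Okafor vs Rivera: Okafor, 25–0.
Dube vs Pham: Pham, 13–12.
Dube–Kaur: Dube 18–7.
Dube vs Rivera: Rivera wins 13–12.
Pham vs Kaur: Pham, 18–7.
Pham vs Rivera: Pham wins 13–12.
Kaur–Rivera: Rivera 18–7.
Okafor defeats every rival head-to-head and is the Condorcet winner.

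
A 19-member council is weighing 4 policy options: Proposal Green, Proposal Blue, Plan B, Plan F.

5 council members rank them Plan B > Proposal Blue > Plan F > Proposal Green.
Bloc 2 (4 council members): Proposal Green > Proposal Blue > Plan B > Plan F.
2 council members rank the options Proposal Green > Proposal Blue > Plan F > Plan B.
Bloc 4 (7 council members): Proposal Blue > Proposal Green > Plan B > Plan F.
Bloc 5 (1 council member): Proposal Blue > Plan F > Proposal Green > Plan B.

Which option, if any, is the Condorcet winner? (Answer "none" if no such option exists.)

Pairwise majorities:
Proposal Green vs Proposal Blue: Proposal Blue wins 13–6.
Proposal Green vs Plan B: Proposal Green, 14–5.
Proposal Green–Plan F: Proposal Green 13–6.
Proposal Blue vs Plan B: Proposal Blue wins 14–5.
Proposal Blue–Plan F: Proposal Blue 19–0.
Plan B–Plan F: Plan B 16–3.
Proposal Blue beats each of Proposal Green, Plan B, Plan F — Proposal Blue is the Condorcet winner.

Proposal Blue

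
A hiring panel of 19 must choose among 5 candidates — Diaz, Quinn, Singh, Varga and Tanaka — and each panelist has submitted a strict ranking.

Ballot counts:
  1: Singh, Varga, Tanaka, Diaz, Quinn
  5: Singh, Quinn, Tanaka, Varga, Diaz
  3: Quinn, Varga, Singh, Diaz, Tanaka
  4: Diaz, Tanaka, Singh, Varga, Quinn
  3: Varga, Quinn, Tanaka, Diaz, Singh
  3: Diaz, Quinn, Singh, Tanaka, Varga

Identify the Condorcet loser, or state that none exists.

Head-to-head results (19 committee members):
Diaz vs Quinn: Quinn wins 11–8.
Diaz vs Singh: 10 to 9, Diaz.
Diaz vs Varga: Varga wins 12–7.
Diaz–Tanaka: Diaz 10–9.
Quinn vs Singh: Quinn preferred on 3+3+3 = 9 ballots; Singh wins 10–9.
Quinn vs Varga: Quinn wins 11–8.
Quinn–Tanaka: Quinn 14–5.
Singh vs Varga: Singh preferred on 1+5+4+3 = 13 ballots; Singh wins 13–6.
Singh vs Tanaka: Singh, 12–7.
Varga vs Tanaka: 1+3+3 = 7 for Varga, 12 for Tanaka — Tanaka by 12–7.
Each candidate has at least one pairwise win (Diaz beats Singh; Quinn beats Diaz; Singh beats Quinn; Varga beats Diaz; Tanaka beats Varga) — no Condorcet loser.

none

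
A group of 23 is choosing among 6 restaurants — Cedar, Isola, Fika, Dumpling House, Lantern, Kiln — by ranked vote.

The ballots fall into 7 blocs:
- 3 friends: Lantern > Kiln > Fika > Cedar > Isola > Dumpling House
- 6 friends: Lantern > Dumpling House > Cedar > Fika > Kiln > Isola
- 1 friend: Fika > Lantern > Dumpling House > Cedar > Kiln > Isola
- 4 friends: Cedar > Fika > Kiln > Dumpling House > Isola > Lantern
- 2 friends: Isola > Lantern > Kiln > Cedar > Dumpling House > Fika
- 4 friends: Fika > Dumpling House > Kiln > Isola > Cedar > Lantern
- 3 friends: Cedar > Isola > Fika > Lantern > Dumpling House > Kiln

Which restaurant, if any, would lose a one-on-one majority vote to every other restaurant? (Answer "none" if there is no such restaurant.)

Head-to-head results (23 friends):
Cedar vs Isola: Cedar is ranked higher on 3+6+1+4+3 = 17 ballots, Isola on 6. Cedar wins 17–6.
Cedar vs Fika: Cedar is ranked higher on 6+4+2+3 = 15 ballots, Fika on 8. Cedar wins 15–8.
Cedar–Dumpling House: Cedar 12–11.
Cedar vs Lantern: Cedar preferred on 4+4+3 = 11 ballots; Lantern wins 12–11.
Cedar vs Kiln: Cedar is ranked higher on 6+1+4+3 = 14 ballots, Kiln on 9. Cedar wins 14–9.
Isola vs Fika: Fika wins 18–5.
Isola vs Dumpling House: 3+2+3 = 8 for Isola, 15 for Dumpling House — Dumpling House by 15–8.
Isola vs Lantern: 13 to 10, Isola.
Isola vs Kiln: 5 to 18, Kiln.
Fika vs Dumpling House: 3+1+4+4+3 = 15 for Fika, 8 for Dumpling House — Fika by 15–8.
Fika vs Lantern: Fika preferred on 1+4+4+3 = 12 ballots; Fika wins 12–11.
Fika vs Kiln: 6+1+4+4+3 = 18 for Fika, 5 for Kiln — Fika by 18–5.
Dumpling House vs Lantern: Dumpling House preferred on 4+4 = 8 ballots; Lantern wins 15–8.
Dumpling House vs Kiln: Dumpling House is ranked higher on 6+1+4+3 = 14 ballots, Kiln on 9. Dumpling House wins 14–9.
Lantern–Kiln: Lantern 15–8.
Each restaurant has at least one pairwise win (Cedar beats Isola; Isola beats Lantern; Fika beats Isola; Dumpling House beats Isola; Lantern beats Cedar; Kiln beats Isola) — no Condorcet loser.

none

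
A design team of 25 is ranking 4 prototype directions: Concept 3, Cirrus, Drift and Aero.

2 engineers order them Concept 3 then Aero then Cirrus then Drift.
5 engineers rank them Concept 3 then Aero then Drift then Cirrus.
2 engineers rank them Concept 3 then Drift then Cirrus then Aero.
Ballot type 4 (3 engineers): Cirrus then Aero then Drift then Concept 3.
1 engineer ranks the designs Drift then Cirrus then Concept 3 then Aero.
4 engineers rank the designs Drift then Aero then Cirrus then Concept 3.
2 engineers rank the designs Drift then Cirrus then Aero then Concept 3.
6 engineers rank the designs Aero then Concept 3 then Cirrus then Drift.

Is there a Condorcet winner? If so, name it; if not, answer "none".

Aero

Check each pair by majority over 25 ballots:
Concept 3 vs Cirrus: Concept 3 wins 15–10.
Concept 3 vs Drift: Concept 3, 15–10.
Concept 3 vs Aero: Concept 3 is ranked higher on 2+5+2+1 = 10 ballots, Aero on 15. Aero wins 15–10.
Cirrus vs Drift: Drift, 14–11.
Cirrus vs Aero: Cirrus preferred on 2+3+1+2 = 8 ballots; Aero wins 17–8.
Drift vs Aero: Aero, 16–9.
Aero defeats every rival head-to-head and is the Condorcet winner.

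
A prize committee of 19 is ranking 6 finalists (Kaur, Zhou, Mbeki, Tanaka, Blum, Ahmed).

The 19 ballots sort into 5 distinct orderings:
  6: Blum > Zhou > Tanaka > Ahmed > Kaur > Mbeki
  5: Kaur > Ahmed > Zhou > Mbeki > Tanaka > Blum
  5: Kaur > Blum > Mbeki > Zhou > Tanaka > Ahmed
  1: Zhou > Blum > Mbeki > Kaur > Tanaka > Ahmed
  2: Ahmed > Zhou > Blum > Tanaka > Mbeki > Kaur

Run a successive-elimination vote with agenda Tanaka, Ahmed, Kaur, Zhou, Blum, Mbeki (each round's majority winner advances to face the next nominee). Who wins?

Round 1: Tanaka vs Ahmed — 12–7, Tanaka advances.
Round 2: Tanaka vs Kaur — 8–11, Kaur advances.
Round 3: Kaur vs Zhou — 10–9, Kaur advances.
Round 4: Kaur vs Blum — 10–9, Kaur advances.
Round 5: Kaur vs Mbeki — 16–3, Kaur advances.
The agenda winner is Kaur.

Kaur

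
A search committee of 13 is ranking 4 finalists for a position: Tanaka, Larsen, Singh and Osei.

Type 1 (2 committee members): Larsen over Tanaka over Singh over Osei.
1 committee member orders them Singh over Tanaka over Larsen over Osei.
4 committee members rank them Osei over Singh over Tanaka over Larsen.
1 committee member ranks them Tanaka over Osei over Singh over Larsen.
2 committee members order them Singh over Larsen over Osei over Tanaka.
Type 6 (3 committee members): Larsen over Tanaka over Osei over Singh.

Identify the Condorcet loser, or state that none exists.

Head-to-head results (13 committee members):
Tanaka vs Larsen: 6 to 7, Larsen.
Tanaka vs Singh: 2+1+3 = 6 for Tanaka, 7 for Singh — Singh by 7–6.
Tanaka vs Osei: 2+1+1+3 = 7 for Tanaka, 6 for Osei — Tanaka by 7–6.
Larsen vs Singh: Larsen preferred on 2+3 = 5 ballots; Singh wins 8–5.
Larsen vs Osei: 2+1+2+3 = 8 for Larsen, 5 for Osei — Larsen by 8–5.
Singh vs Osei: Osei wins 8–5.
No candidate is winless: Tanaka beats Osei; Larsen beats Tanaka; Singh beats Tanaka; Osei beats Singh. There is no Condorcet loser.

none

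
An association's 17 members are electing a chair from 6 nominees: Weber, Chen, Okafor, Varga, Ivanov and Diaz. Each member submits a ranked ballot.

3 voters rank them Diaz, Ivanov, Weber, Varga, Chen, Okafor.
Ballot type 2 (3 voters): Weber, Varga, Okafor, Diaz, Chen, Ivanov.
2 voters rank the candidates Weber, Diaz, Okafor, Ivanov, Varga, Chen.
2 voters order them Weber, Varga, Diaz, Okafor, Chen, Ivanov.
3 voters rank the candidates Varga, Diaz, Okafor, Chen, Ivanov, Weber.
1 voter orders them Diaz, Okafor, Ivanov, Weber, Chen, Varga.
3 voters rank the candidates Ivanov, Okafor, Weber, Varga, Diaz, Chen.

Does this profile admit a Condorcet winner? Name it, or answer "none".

Check each pair by majority over 17 ballots:
Weber vs Chen: Weber is ranked higher on 3+3+2+2+1+3 = 14 ballots, Chen on 3. Weber wins 14–3.
Weber vs Okafor: 10 to 7, Weber.
Weber vs Varga: Weber, 14–3.
Weber–Ivanov: Ivanov 10–7.
Weber vs Diaz: Weber, 10–7.
Chen vs Okafor: Chen preferred on 3 ballots; Okafor wins 14–3.
Chen vs Varga: Chen preferred on 1 ballot; Varga wins 16–1.
Chen vs Ivanov: 8 to 9, Ivanov.
Chen vs Diaz: Chen is ranked higher on 0 ballots, Diaz on 17. Diaz wins 17–0.
Okafor vs Varga: Okafor preferred on 2+1+3 = 6 ballots; Varga wins 11–6.
Okafor vs Ivanov: Okafor wins 11–6.
Okafor–Diaz: Diaz 11–6.
Varga vs Ivanov: 3+2+3 = 8 for Varga, 9 for Ivanov — Ivanov by 9–8.
Varga vs Diaz: Varga preferred on 3+2+3+3 = 11 ballots; Varga wins 11–6.
Ivanov–Diaz: Diaz 14–3.
No candidate is unbeaten: Weber loses to Ivanov; Chen loses to Weber; Okafor loses to Weber; Varga loses to Weber; Ivanov loses to Okafor; Diaz loses to Weber. In particular Weber beats Okafor beats Ivanov beats Weber is a majority cycle — no Condorcet winner exists.

none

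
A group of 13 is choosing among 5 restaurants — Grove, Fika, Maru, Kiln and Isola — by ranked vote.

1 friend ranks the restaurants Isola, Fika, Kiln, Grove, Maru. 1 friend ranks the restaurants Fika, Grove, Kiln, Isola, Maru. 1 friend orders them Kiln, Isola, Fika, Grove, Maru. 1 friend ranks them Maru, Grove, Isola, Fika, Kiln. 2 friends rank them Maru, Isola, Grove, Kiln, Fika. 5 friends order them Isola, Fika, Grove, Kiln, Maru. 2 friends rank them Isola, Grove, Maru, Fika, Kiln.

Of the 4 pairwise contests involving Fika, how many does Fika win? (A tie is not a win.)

Fika against each rival (13 friends):
Fika–Grove: Fika 8–5.
Fika vs Maru: Fika is ranked higher on 1+1+1+5 = 8 ballots, Maru on 5. Fika wins 8–5.
Fika vs Kiln: Fika wins 10–3.
Fika vs Isola: Fika is ranked higher on 1 ballot, Isola on 12. Isola wins 12–1.
Fika beats Grove, Maru, Kiln; loses to Isola — 3 pairwise wins.

3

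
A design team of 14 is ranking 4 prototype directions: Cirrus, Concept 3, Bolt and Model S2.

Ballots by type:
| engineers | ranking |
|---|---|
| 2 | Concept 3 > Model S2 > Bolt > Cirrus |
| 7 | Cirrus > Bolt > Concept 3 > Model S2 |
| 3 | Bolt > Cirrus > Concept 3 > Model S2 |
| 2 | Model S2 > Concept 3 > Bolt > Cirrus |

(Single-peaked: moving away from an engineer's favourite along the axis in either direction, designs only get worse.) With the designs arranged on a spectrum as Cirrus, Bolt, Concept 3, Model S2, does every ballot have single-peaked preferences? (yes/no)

Axis positions: Cirrus=1, Bolt=2, Concept 3=3, Model S2=4.
Type 1 (peak Concept 3 at position 3): ranking walks positions 3-4-2-1, expanding outward from the peak — single-peaked.
Type 2 (peak Cirrus at position 1): ranking walks positions 1-2-3-4, expanding outward from the peak — single-peaked.
Type 3 (peak Bolt at position 2): ranking walks positions 2-1-3-4, expanding outward from the peak — single-peaked.
Type 4 (peak Model S2 at position 4): ranking walks positions 4-3-2-1, expanding outward from the peak — single-peaked.
Every ranking is single-peaked on this axis.

yes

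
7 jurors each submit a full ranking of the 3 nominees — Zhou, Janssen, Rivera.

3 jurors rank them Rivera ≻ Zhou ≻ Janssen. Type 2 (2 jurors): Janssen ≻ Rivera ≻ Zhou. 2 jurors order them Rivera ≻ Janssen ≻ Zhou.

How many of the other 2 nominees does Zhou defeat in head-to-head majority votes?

0

Zhou against each rival (7 jurors):
Zhou vs Janssen: Zhou is ranked higher on 3 ballots, Janssen on 4. Janssen wins 4–3.
Zhou vs Rivera: Rivera, 7–0.
Zhou beats no one; loses to Janssen, Rivera — 0 pairwise wins.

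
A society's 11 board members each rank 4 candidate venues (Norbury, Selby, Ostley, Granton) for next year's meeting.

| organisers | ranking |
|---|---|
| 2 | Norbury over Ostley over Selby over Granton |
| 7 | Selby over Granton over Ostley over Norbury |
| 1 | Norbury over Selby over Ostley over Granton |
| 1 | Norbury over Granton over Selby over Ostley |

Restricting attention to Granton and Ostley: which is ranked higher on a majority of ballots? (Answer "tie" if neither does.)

Granton

Ballots ranking Granton above Ostley: 7 + 1 = 8.
Ballots ranking Ostley above Granton: 11 − 8 = 3.
Granton wins the head-to-head 8–3.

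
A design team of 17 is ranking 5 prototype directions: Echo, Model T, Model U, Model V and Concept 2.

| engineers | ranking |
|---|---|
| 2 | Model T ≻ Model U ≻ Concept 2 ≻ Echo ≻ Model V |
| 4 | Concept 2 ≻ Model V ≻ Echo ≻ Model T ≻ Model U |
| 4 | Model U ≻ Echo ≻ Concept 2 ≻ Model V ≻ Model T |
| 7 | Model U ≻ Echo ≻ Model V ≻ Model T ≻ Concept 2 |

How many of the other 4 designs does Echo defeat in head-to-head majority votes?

Echo against each rival (17 engineers):
Echo vs Model T: Echo is ranked higher on 4+4+7 = 15 ballots, Model T on 2. Echo wins 15–2.
Echo–Model U: Model U 13–4.
Echo vs Model V: 13 to 4, Echo.
Echo–Concept 2: Echo 11–6.
Echo beats Model T, Model V, Concept 2; loses to Model U — 3 pairwise wins.

3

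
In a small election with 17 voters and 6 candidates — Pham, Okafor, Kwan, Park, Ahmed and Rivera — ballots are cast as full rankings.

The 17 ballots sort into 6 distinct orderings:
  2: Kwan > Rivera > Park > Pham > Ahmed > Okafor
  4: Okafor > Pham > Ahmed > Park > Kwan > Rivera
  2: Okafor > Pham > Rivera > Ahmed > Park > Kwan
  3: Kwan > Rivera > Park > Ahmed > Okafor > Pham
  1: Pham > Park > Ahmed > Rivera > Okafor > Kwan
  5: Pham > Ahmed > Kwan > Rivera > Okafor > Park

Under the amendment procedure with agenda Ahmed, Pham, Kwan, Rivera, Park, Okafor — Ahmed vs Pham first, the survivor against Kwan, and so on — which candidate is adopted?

Okafor

Round 1: Ahmed vs Pham — 3–14, Pham advances.
Round 2: Pham vs Kwan — 12–5, Pham advances.
Round 3: Pham vs Rivera — 12–5, Pham advances.
Round 4: Pham vs Park — 12–5, Pham advances.
Round 5: Pham vs Okafor — 8–9, Okafor advances.
Okafor survives the agenda.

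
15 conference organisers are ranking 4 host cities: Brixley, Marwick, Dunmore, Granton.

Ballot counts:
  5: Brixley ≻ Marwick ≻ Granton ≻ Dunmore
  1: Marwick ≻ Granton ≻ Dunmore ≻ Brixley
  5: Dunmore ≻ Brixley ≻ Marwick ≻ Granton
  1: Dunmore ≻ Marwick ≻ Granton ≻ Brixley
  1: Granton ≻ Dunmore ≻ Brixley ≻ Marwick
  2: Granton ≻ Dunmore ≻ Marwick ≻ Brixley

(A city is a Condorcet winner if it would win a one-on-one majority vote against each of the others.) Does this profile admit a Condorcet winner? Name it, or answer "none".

Pairwise majorities:
Brixley vs Marwick: 5+5+1 = 11 for Brixley, 4 for Marwick — Brixley by 11–4.
Brixley vs Dunmore: Brixley is ranked higher on 5 ballots, Dunmore on 10. Dunmore wins 10–5.
Brixley vs Granton: Brixley wins 10–5.
Marwick vs Dunmore: Marwick preferred on 5+1 = 6 ballots; Dunmore wins 9–6.
Marwick–Granton: Marwick 12–3.
Dunmore vs Granton: Granton wins 9–6.
Every city loses at least once (Brixley loses to Dunmore; Marwick loses to Brixley; Dunmore loses to Granton; Granton loses to Brixley). The majority relation contains the cycle Brixley > Granton > Dunmore > Brixley, so there is no Condorcet winner.

none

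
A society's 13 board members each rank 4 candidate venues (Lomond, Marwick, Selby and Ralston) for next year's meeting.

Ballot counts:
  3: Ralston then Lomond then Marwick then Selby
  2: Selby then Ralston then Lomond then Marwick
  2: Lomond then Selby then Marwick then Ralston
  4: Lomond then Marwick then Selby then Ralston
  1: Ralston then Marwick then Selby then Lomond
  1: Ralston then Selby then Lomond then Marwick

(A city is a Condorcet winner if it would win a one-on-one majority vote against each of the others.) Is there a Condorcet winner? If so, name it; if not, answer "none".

Check each pair by majority over 13 ballots:
Lomond–Marwick: Lomond 12–1.
Lomond vs Selby: Lomond wins 9–4.
Lomond vs Ralston: Ralston, 7–6.
Marwick vs Selby: Marwick wins 8–5.
Marwick vs Ralston: Ralston wins 7–6.
Selby vs Ralston: Selby wins 8–5.
Every city loses at least once (Lomond loses to Ralston; Marwick loses to Lomond; Selby loses to Lomond; Ralston loses to Selby). The majority relation contains the cycle Lomond > Selby > Ralston > Lomond, so there is no Condorcet winner.

none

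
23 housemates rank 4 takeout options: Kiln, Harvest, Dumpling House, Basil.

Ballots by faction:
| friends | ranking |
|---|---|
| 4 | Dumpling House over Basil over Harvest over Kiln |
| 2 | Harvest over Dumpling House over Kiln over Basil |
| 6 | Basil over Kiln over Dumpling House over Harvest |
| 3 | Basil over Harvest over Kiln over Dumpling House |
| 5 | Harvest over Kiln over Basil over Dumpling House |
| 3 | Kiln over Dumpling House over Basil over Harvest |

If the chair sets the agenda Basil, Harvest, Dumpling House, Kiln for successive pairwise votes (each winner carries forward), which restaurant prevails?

Round 1: Basil vs Harvest — 16–7, Basil advances.
Round 2: Basil vs Dumpling House — 14–9, Basil advances.
Round 3: Basil vs Kiln — 13–10, Basil advances.
Basil survives the agenda.

Basil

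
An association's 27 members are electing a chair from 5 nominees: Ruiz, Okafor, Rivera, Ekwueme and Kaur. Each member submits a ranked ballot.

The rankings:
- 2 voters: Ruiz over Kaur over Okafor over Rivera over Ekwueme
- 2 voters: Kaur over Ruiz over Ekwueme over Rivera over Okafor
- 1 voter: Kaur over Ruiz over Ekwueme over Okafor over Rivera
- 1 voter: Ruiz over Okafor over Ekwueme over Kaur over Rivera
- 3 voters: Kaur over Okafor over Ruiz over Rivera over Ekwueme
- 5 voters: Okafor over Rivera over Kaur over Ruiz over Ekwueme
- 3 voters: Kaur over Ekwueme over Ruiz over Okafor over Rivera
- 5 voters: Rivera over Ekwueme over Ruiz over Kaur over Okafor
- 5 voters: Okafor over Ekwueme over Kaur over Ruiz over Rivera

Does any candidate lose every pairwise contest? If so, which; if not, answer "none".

Ekwueme

Pairwise majorities:
Ruiz vs Okafor: 14 to 13, Ruiz.
Ruiz vs Rivera: Ruiz, 17–10.
Ruiz–Ekwueme: Ruiz 14–13.
Ruiz–Kaur: Kaur 19–8.
Okafor vs Rivera: Okafor preferred on 20 ballots; Okafor wins 20–7.
Okafor vs Ekwueme: 16 to 11, Okafor.
Okafor vs Kaur: Okafor preferred on 1+5+5 = 11 ballots; Kaur wins 16–11.
Rivera vs Ekwueme: Rivera preferred on 2+3+5+5 = 15 ballots; Rivera wins 15–12.
Rivera vs Kaur: Rivera is ranked higher on 5+5 = 10 ballots, Kaur on 17. Kaur wins 17–10.
Ekwueme vs Kaur: Kaur wins 16–11.
Ekwueme loses to every other candidate — it is the Condorcet loser.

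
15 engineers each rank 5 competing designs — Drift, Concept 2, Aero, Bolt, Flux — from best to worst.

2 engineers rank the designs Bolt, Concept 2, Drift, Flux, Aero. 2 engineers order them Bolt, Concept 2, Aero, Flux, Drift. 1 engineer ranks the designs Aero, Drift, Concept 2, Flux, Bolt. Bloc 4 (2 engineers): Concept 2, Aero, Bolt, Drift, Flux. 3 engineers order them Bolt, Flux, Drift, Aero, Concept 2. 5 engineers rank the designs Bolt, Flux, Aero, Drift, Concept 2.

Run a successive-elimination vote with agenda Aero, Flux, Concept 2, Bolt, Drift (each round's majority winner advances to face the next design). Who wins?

Bolt

Round 1: Aero vs Flux — 5–10, Flux advances.
Round 2: Flux vs Concept 2 — 8–7, Flux advances.
Round 3: Flux vs Bolt — 1–14, Bolt advances.
Round 4: Bolt vs Drift — 14–1, Bolt advances.
The agenda winner is Bolt.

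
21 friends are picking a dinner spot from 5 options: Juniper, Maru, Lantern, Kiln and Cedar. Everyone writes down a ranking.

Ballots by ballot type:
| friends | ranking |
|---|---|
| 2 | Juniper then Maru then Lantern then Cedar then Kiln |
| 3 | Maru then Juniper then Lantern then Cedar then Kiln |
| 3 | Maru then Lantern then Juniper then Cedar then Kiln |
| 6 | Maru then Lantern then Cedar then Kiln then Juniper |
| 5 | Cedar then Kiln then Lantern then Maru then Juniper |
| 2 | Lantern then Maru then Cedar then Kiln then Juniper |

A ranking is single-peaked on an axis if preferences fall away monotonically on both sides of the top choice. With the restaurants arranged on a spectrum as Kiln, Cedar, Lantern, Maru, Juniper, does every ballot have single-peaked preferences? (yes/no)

yes

Axis positions: Kiln=1, Cedar=2, Lantern=3, Maru=4, Juniper=5.
Ballot type 1 (peak Juniper at position 5): ranking walks positions 5-4-3-2-1, expanding outward from the peak — single-peaked.
Ballot type 2 (peak Maru at position 4): ranking walks positions 4-5-3-2-1, expanding outward from the peak — single-peaked.
Ballot type 3 (peak Maru at position 4): ranking walks positions 4-3-5-2-1, expanding outward from the peak — single-peaked.
Ballot type 4 (peak Maru at position 4): ranking walks positions 4-3-2-1-5, expanding outward from the peak — single-peaked.
Ballot type 5 (peak Cedar at position 2): ranking walks positions 2-1-3-4-5, expanding outward from the peak — single-peaked.
Ballot type 6 (peak Lantern at position 3): ranking walks positions 3-4-2-1-5, expanding outward from the peak — single-peaked.
Every ranking is single-peaked on this axis.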